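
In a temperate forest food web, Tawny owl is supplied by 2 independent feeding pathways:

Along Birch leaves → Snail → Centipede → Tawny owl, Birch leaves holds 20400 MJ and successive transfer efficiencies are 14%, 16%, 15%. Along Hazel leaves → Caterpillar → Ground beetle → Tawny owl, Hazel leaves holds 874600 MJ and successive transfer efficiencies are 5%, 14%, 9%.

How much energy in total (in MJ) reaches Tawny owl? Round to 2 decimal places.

Via Birch leaves: 20400 × 0.14 × 0.16 × 0.15 = 68.544 MJ
Via Hazel leaves: 874600 × 0.05 × 0.14 × 0.09 = 550.998 MJ
Total at Tawny owl: 68.544 + 550.998 = 619.542 MJ

619.54 MJ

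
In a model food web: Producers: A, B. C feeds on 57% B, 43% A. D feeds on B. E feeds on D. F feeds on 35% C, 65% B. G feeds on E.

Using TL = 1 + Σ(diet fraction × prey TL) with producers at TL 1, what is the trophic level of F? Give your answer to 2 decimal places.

2.35

C: 1 + (0.57×1 + 0.43×1) = 2
D: 1 + 1 = 2
E: 1 + 2 = 3
F: 1 + (0.35×2 + 0.65×1) = 2.35
G: 1 + 3 = 4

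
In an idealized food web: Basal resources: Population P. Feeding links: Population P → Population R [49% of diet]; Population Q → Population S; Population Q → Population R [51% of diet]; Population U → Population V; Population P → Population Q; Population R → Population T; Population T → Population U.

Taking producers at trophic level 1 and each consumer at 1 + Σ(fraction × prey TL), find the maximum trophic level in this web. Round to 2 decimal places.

5.51

Population Q: 1 + 1 = 2
Population R: 1 + (0.51×2 + 0.49×1) = 2.51
Population S: 1 + 2 = 3
Population T: 1 + 2.51 = 3.51
Population U: 1 + 3.51 = 4.51
Population V: 1 + 4.51 = 5.51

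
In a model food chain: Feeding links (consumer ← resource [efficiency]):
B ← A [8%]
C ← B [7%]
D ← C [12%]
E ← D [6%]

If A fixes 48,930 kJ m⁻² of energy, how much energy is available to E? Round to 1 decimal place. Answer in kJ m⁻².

B: 48930 × 0.08 = 3914.4 kJ m⁻²
C: 3914.4 × 0.07 = 274.008 kJ m⁻²
D: 274.008 × 0.12 = 32.88096 kJ m⁻²
E: 32.88096 × 0.06 = 1.9728576 kJ m⁻²

2.0 kJ m⁻²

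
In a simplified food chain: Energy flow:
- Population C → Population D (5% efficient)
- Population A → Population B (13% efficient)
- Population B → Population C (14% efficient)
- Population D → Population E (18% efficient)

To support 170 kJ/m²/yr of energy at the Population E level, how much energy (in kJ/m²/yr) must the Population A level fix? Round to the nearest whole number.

Cumulative transfer efficiency: 0.13 × 0.14 × 0.05 × 0.18 = 0.0001638
Population A energy = 170 / 0.0001638 = 1037851 kJ/m²/yr

1037851 kJ/m²/yr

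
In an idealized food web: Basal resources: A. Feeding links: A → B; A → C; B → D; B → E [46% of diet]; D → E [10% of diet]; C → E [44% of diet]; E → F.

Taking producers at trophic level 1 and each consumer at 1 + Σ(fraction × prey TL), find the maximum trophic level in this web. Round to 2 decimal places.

4.10

B: 1 + 1 = 2
C: 1 + 1 = 2
D: 1 + 2 = 3
E: 1 + (0.46×2 + 0.1×3 + 0.44×2) = 3.1
F: 1 + 3.1 = 4.1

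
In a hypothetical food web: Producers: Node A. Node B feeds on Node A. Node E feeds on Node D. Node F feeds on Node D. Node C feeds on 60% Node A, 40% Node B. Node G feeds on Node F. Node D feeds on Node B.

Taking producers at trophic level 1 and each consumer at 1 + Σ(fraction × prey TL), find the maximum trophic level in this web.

5

Node B: 1 + 1 = 2
Node C: 1 + (0.6×1 + 0.4×2) = 2.4
Node D: 1 + 2 = 3
Node E: 1 + 3 = 4
Node F: 1 + 3 = 4
Node G: 1 + 4 = 5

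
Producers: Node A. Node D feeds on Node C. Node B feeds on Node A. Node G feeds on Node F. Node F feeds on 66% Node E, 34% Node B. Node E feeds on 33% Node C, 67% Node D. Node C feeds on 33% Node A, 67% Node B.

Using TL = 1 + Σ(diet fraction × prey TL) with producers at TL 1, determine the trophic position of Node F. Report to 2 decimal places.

4.54

Node B: 1 + 1 = 2
Node C: 1 + (0.33×1 + 0.67×2) = 2.67
Node D: 1 + 2.67 = 3.67
Node E: 1 + (0.33×2.67 + 0.67×3.67) = 4.34
Node F: 1 + (0.66×4.34 + 0.34×2) = 4.5444
Node G: 1 + 4.5444 = 5.5444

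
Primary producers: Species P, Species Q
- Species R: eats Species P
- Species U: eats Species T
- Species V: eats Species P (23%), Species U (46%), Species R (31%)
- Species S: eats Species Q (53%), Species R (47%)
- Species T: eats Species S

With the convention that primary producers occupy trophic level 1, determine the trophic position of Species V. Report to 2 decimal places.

3.91

Species R: 1 + 1 = 2
Species S: 1 + (0.53×1 + 0.47×2) = 2.47
Species T: 1 + 2.47 = 3.47
Species U: 1 + 3.47 = 4.47
Species V: 1 + (0.23×1 + 0.46×4.47 + 0.31×2) = 3.9062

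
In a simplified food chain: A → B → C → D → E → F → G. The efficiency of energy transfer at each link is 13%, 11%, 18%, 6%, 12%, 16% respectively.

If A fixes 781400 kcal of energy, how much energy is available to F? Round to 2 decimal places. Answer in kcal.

B: 781400 × 0.13 = 101582 kcal
C: 101582 × 0.11 = 11174.02 kcal
D: 11174.02 × 0.18 = 2011.3236 kcal
E: 2011.3236 × 0.06 = 120.679416 kcal
F: 120.679416 × 0.12 = 14.48152992 kcal

14.48 kcal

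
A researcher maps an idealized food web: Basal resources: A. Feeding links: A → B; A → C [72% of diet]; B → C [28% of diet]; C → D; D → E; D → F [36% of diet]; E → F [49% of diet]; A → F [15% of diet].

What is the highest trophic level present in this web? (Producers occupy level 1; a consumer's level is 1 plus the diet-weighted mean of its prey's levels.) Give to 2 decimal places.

B: 1 + 1 = 2
C: 1 + (0.72×1 + 0.28×2) = 2.28
D: 1 + 2.28 = 3.28
E: 1 + 3.28 = 4.28
F: 1 + (0.36×3.28 + 0.49×4.28 + 0.15×1) = 4.428

4.43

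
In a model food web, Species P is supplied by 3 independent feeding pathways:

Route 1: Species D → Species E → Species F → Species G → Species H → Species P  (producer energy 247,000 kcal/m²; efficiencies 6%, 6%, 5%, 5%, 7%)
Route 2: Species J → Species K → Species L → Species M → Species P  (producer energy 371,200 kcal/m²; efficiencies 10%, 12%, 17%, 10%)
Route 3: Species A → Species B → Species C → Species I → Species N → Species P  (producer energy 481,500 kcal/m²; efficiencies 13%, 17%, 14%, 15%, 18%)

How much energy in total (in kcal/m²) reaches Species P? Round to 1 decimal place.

116.1 kcal/m²

Route 1: 247000 × 0.06 × 0.06 × 0.05 × 0.05 × 0.07 = 0.15561 kcal/m²
Route 2: 371200 × 0.1 × 0.12 × 0.17 × 0.1 = 75.7248 kcal/m²
Route 3: 481500 × 0.13 × 0.17 × 0.14 × 0.15 × 0.18 = 40.223547 kcal/m²
Total at Species P: 0.15561 + 75.7248 + 40.223547 = 116.103957 kcal/m²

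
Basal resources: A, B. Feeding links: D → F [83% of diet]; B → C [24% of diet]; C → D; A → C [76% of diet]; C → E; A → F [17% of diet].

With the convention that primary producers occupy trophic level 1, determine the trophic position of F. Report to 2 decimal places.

3.66

C: 1 + (0.76×1 + 0.24×1) = 2
D: 1 + 2 = 3
E: 1 + 2 = 3
F: 1 + (0.83×3 + 0.17×1) = 3.66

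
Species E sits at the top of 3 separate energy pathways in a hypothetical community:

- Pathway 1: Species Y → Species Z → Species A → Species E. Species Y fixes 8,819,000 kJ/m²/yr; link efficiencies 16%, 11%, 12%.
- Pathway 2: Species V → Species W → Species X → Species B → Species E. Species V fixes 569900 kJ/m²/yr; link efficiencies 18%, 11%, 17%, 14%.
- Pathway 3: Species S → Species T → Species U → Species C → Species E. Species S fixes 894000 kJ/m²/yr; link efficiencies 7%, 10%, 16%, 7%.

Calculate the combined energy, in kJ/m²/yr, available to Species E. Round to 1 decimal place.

18964.4 kJ/m²/yr

Pathway 1: 8819000 × 0.16 × 0.11 × 0.12 = 18625.728 kJ/m²/yr
Pathway 2: 569900 × 0.18 × 0.11 × 0.17 × 0.14 = 268.559676 kJ/m²/yr
Pathway 3: 894000 × 0.07 × 0.1 × 0.16 × 0.07 = 70.0896 kJ/m²/yr
Total at Species E: 18625.728 + 268.559676 + 70.0896 = 18964.377276 kJ/m²/yr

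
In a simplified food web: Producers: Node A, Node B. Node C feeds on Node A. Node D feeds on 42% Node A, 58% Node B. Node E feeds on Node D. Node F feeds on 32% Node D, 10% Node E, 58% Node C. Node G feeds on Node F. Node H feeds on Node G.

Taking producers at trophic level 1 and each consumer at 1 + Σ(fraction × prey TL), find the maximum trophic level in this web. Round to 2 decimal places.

5.10

Node C: 1 + 1 = 2
Node D: 1 + (0.42×1 + 0.58×1) = 2
Node E: 1 + 2 = 3
Node F: 1 + (0.32×2 + 0.1×3 + 0.58×2) = 3.1
Node G: 1 + 3.1 = 4.1
Node H: 1 + 4.1 = 5.1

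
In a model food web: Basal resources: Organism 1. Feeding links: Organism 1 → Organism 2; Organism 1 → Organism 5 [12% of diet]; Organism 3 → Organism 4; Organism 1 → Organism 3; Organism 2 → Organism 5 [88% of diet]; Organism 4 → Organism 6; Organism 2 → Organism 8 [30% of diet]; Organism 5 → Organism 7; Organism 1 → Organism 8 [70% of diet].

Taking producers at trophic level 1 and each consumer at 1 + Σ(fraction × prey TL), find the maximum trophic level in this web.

4

Organism 2: 1 + 1 = 2
Organism 3: 1 + 1 = 2
Organism 4: 1 + 2 = 3
Organism 5: 1 + (0.12×1 + 0.88×2) = 2.88
Organism 6: 1 + 3 = 4
Organism 7: 1 + 2.88 = 3.88
Organism 8: 1 + (0.7×1 + 0.3×2) = 2.3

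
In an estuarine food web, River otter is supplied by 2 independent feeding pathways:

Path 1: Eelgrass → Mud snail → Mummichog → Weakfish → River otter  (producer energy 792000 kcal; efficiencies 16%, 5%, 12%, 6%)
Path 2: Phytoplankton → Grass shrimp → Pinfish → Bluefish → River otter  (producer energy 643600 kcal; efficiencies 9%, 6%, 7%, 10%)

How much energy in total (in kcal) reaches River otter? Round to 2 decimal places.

69.95 kcal

Path 1: 792000 × 0.16 × 0.05 × 0.12 × 0.06 = 45.6192 kcal
Path 2: 643600 × 0.09 × 0.06 × 0.07 × 0.1 = 24.32808 kcal
Total at River otter: 45.6192 + 24.32808 = 69.94728 kcal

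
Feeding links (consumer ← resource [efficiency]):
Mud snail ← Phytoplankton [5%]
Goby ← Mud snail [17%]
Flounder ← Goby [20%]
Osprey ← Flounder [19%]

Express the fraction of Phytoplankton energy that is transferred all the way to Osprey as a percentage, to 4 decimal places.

0.0323%

Product of link efficiencies: 0.05 × 0.17 × 0.2 × 0.19 = 0.000323
As a percentage: 0.000323 × 100 = 0.0323%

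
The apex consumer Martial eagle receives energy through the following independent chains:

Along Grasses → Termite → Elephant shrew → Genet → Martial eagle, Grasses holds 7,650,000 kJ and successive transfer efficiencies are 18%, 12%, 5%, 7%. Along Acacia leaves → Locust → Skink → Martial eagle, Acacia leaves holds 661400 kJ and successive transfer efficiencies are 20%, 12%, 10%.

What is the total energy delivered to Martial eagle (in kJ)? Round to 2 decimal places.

2165.70 kJ

Via Grasses: 7650000 × 0.18 × 0.12 × 0.05 × 0.07 = 578.34 kJ
Via Acacia leaves: 661400 × 0.2 × 0.12 × 0.1 = 1587.36 kJ
Total at Martial eagle: 578.34 + 1587.36 = 2165.7 kJ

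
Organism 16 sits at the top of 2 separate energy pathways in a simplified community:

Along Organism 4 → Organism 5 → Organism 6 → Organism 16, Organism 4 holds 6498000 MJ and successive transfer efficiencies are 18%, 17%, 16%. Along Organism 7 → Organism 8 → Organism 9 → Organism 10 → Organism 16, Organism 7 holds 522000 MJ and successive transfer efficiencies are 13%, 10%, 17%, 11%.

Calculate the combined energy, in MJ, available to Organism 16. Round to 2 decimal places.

Via Organism 4: 6498000 × 0.18 × 0.17 × 0.16 = 31814.208 MJ
Via Organism 7: 522000 × 0.13 × 0.1 × 0.17 × 0.11 = 126.8982 MJ
Total at Organism 16: 31814.208 + 126.8982 = 31941.1062 MJ

31941.11 MJ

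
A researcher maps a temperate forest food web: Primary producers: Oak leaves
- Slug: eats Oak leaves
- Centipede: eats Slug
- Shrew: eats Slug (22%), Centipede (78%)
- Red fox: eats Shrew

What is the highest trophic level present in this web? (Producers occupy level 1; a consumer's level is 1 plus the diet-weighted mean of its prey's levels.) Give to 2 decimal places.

Slug: 1 + 1 = 2
Centipede: 1 + 2 = 3
Shrew: 1 + (0.22×2 + 0.78×3) = 3.78
Red fox: 1 + 3.78 = 4.78

4.78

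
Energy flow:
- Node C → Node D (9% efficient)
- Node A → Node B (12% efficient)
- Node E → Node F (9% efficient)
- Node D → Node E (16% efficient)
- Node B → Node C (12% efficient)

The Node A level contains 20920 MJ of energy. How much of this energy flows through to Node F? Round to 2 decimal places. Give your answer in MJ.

0.39 MJ

Node B: 20920 × 0.12 = 2510.4 MJ
Node C: 2510.4 × 0.12 = 301.248 MJ
Node D: 301.248 × 0.09 = 27.11232 MJ
Node E: 27.11232 × 0.16 = 4.3379712 MJ
Node F: 4.3379712 × 0.09 = 0.390417408 MJ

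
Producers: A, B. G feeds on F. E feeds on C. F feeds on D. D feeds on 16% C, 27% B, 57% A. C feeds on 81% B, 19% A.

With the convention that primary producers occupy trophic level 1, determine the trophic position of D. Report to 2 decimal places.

C: 1 + (0.81×1 + 0.19×1) = 2
D: 1 + (0.16×2 + 0.27×1 + 0.57×1) = 2.16
E: 1 + 2 = 3
F: 1 + 2.16 = 3.16
G: 1 + 3.16 = 4.16

2.16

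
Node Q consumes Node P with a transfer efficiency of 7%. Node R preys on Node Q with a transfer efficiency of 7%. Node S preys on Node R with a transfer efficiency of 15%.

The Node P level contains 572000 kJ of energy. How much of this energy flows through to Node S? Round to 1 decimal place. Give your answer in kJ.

420.4 kJ

Node Q: 572000 × 0.07 = 40040 kJ
Node R: 40040 × 0.07 = 2802.8 kJ
Node S: 2802.8 × 0.15 = 420.42 kJ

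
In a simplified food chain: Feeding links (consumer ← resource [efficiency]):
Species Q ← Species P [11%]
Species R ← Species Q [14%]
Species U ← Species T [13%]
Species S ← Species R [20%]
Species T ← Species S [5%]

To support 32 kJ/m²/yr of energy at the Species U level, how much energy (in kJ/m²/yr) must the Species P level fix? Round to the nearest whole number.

Cumulative transfer efficiency: 0.11 × 0.14 × 0.2 × 0.05 × 0.13 = 0.00002002
Species P energy = 32 / 0.00002002 = 1598402 kJ/m²/yr

1598402 kJ/m²/yr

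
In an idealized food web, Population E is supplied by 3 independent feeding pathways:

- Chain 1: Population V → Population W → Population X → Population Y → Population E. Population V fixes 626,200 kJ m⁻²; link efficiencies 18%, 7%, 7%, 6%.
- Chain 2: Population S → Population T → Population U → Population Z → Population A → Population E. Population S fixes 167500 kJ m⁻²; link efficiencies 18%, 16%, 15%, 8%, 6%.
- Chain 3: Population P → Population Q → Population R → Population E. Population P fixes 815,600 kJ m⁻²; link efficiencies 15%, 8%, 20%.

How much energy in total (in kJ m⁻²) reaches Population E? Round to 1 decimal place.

Chain 1: 626200 × 0.18 × 0.07 × 0.07 × 0.06 = 33.138504 kJ m⁻²
Chain 2: 167500 × 0.18 × 0.16 × 0.15 × 0.08 × 0.06 = 3.47328 kJ m⁻²
Chain 3: 815600 × 0.15 × 0.08 × 0.2 = 1957.44 kJ m⁻²
Total at Population E: 33.138504 + 3.47328 + 1957.44 = 1994.051784 kJ m⁻²

1994.1 kJ m⁻²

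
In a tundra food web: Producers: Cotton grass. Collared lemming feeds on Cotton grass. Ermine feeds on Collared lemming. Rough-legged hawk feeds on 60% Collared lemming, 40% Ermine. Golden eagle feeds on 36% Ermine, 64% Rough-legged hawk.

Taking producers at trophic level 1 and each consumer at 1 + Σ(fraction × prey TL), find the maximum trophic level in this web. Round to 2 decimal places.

Collared lemming: 1 + 1 = 2
Ermine: 1 + 2 = 3
Rough-legged hawk: 1 + (0.6×2 + 0.4×3) = 3.4
Golden eagle: 1 + (0.36×3 + 0.64×3.4) = 4.256

4.26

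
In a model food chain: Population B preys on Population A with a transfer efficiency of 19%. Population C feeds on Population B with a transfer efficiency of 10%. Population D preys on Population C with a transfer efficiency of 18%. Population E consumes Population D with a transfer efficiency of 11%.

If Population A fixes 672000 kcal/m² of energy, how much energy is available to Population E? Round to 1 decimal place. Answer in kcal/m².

Population B: 672000 × 0.19 = 127680 kcal/m²
Population C: 127680 × 0.1 = 12768 kcal/m²
Population D: 12768 × 0.18 = 2298.24 kcal/m²
Population E: 2298.24 × 0.11 = 252.8064 kcal/m²

252.8 kcal/m²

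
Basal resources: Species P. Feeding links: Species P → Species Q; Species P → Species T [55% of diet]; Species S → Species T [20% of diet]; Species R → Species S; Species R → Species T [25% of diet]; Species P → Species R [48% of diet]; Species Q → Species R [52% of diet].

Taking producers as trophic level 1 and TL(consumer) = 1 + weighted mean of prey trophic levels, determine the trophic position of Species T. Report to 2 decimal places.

Species Q: 1 + 1 = 2
Species R: 1 + (0.52×2 + 0.48×1) = 2.52
Species S: 1 + 2.52 = 3.52
Species T: 1 + (0.2×3.52 + 0.25×2.52 + 0.55×1) = 2.884

2.88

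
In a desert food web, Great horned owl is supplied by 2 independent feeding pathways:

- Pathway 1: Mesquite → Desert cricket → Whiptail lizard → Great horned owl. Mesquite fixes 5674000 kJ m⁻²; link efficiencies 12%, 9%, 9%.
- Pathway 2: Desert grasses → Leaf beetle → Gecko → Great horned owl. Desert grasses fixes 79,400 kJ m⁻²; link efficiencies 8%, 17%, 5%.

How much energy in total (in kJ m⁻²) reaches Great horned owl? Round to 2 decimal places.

5569.12 kJ m⁻²

Pathway 1: 5674000 × 0.12 × 0.09 × 0.09 = 5515.128 kJ m⁻²
Pathway 2: 79400 × 0.08 × 0.17 × 0.05 = 53.992 kJ m⁻²
Total at Great horned owl: 5515.128 + 53.992 = 5569.12 kJ m⁻²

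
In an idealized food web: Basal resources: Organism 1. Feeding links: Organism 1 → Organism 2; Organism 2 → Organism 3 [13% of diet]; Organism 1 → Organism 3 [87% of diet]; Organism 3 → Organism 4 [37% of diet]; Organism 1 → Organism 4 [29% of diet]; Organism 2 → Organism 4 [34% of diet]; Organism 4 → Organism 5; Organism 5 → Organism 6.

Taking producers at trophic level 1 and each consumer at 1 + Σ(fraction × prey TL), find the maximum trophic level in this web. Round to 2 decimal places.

4.76

Organism 2: 1 + 1 = 2
Organism 3: 1 + (0.13×2 + 0.87×1) = 2.13
Organism 4: 1 + (0.37×2.13 + 0.29×1 + 0.34×2) = 2.7581
Organism 5: 1 + 2.7581 = 3.7581
Organism 6: 1 + 3.7581 = 4.7581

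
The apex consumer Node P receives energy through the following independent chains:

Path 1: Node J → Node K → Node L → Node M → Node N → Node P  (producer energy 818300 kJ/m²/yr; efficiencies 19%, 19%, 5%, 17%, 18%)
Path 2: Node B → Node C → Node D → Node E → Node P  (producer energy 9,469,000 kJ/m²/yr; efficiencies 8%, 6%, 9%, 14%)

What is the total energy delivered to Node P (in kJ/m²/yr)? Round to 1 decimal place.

Path 1: 818300 × 0.19 × 0.19 × 0.05 × 0.17 × 0.18 = 45.1971639 kJ/m²/yr
Path 2: 9469000 × 0.08 × 0.06 × 0.09 × 0.14 = 572.68512 kJ/m²/yr
Total at Node P: 45.1971639 + 572.68512 = 617.8822839 kJ/m²/yr

617.9 kJ/m²/yr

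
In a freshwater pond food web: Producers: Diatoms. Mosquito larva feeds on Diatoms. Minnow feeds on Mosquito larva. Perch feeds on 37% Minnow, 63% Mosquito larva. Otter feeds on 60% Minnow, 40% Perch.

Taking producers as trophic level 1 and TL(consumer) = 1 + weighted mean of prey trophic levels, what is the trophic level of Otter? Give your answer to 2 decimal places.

Mosquito larva: 1 + 1 = 2
Minnow: 1 + 2 = 3
Perch: 1 + (0.37×3 + 0.63×2) = 3.37
Otter: 1 + (0.6×3 + 0.4×3.37) = 4.148

4.15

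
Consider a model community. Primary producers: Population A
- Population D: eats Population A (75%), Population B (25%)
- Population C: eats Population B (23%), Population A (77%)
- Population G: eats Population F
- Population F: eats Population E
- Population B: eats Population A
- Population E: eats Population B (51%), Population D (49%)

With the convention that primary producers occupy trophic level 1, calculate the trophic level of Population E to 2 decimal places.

3.12

Population B: 1 + 1 = 2
Population C: 1 + (0.23×2 + 0.77×1) = 2.23
Population D: 1 + (0.75×1 + 0.25×2) = 2.25
Population E: 1 + (0.51×2 + 0.49×2.25) = 3.1225
Population F: 1 + 3.1225 = 4.1225
Population G: 1 + 4.1225 = 5.1225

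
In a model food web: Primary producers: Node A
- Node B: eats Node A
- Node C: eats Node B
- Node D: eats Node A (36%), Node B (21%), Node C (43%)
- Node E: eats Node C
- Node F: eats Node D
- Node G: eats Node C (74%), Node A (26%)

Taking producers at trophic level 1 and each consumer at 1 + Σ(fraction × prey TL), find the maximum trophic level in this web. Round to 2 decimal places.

Node B: 1 + 1 = 2
Node C: 1 + 2 = 3
Node D: 1 + (0.36×1 + 0.21×2 + 0.43×3) = 3.07
Node E: 1 + 3 = 4
Node F: 1 + 3.07 = 4.07
Node G: 1 + (0.74×3 + 0.26×1) = 3.48

4.07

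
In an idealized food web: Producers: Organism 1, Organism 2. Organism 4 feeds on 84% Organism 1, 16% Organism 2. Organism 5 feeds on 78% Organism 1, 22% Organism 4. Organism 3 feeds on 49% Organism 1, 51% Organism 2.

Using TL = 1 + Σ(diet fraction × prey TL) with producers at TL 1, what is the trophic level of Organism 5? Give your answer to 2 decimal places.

2.22

Organism 3: 1 + (0.49×1 + 0.51×1) = 2
Organism 4: 1 + (0.84×1 + 0.16×1) = 2
Organism 5: 1 + (0.78×1 + 0.22×2) = 2.22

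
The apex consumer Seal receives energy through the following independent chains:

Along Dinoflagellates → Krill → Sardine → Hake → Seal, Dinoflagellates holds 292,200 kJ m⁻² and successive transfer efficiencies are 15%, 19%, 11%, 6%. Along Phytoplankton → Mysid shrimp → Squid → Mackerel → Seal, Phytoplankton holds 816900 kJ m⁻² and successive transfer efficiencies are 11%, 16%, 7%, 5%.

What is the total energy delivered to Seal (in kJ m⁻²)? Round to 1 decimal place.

105.3 kJ m⁻²

Via Dinoflagellates: 292200 × 0.15 × 0.19 × 0.11 × 0.06 = 54.96282 kJ m⁻²
Via Phytoplankton: 816900 × 0.11 × 0.16 × 0.07 × 0.05 = 50.32104 kJ m⁻²
Total at Seal: 54.96282 + 50.32104 = 105.28386 kJ m⁻²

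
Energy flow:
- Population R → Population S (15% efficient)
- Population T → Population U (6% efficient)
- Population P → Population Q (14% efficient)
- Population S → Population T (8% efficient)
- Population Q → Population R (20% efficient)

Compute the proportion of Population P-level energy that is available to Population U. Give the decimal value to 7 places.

0.0000202

Product of link efficiencies: 0.14 × 0.2 × 0.15 × 0.08 × 0.06 = 0.00002016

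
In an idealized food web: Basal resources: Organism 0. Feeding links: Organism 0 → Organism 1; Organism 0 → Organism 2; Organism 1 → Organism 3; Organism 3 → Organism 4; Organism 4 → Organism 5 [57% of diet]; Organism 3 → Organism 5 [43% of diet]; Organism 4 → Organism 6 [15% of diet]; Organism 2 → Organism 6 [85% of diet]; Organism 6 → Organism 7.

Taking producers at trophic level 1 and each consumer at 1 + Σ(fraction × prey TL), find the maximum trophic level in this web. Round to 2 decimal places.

4.57

Organism 1: 1 + 1 = 2
Organism 2: 1 + 1 = 2
Organism 3: 1 + 2 = 3
Organism 4: 1 + 3 = 4
Organism 5: 1 + (0.57×4 + 0.43×3) = 4.57
Organism 6: 1 + (0.15×4 + 0.85×2) = 3.3
Organism 7: 1 + 3.3 = 4.3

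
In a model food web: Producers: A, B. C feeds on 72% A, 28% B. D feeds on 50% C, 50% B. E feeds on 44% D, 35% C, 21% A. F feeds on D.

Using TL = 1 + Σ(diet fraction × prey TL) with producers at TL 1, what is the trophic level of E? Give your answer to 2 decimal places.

C: 1 + (0.72×1 + 0.28×1) = 2
D: 1 + (0.5×2 + 0.5×1) = 2.5
E: 1 + (0.44×2.5 + 0.35×2 + 0.21×1) = 3.01
F: 1 + 2.5 = 3.5

3.01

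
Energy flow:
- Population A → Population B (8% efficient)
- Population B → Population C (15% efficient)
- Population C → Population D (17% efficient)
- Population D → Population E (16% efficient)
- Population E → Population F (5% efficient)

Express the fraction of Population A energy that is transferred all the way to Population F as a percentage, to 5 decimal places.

Product of link efficiencies: 0.08 × 0.15 × 0.17 × 0.16 × 0.05 = 0.00001632
As a percentage: 0.00001632 × 100 = 0.00163%

0.00163%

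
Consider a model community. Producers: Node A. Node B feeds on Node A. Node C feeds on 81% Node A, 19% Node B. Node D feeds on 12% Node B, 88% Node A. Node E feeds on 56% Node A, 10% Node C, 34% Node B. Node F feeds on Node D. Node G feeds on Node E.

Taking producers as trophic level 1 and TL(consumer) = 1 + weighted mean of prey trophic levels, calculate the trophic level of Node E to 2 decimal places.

Node B: 1 + 1 = 2
Node C: 1 + (0.81×1 + 0.19×2) = 2.19
Node D: 1 + (0.12×2 + 0.88×1) = 2.12
Node E: 1 + (0.56×1 + 0.1×2.19 + 0.34×2) = 2.459
Node F: 1 + 2.12 = 3.12
Node G: 1 + 2.459 = 3.459

2.46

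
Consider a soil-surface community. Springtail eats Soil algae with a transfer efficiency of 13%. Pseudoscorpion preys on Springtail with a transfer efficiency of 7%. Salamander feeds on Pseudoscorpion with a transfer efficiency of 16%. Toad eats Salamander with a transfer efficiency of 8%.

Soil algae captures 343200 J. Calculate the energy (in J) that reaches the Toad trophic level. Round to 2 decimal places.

39.98 J

Springtail: 343200 × 0.13 = 44616 J
Pseudoscorpion: 44616 × 0.07 = 3123.12 J
Salamander: 3123.12 × 0.16 = 499.6992 J
Toad: 499.6992 × 0.08 = 39.975936 J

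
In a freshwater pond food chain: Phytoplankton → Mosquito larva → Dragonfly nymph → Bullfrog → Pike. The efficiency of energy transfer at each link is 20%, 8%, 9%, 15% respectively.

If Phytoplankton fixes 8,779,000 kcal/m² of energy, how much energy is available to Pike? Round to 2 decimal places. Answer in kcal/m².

1896.26 kcal/m²

Mosquito larva: 8779000 × 0.2 = 1755800 kcal/m²
Dragonfly nymph: 1755800 × 0.08 = 140464 kcal/m²
Bullfrog: 140464 × 0.09 = 12641.76 kcal/m²
Pike: 12641.76 × 0.15 = 1896.264 kcal/m²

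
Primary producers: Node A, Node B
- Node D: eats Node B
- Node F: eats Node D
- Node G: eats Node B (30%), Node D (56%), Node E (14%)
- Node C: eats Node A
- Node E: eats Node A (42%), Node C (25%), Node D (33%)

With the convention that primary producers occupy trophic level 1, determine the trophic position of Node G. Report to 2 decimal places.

2.78

Node C: 1 + 1 = 2
Node D: 1 + 1 = 2
Node E: 1 + (0.42×1 + 0.25×2 + 0.33×2) = 2.58
Node F: 1 + 2 = 3
Node G: 1 + (0.3×1 + 0.56×2 + 0.14×2.58) = 2.7812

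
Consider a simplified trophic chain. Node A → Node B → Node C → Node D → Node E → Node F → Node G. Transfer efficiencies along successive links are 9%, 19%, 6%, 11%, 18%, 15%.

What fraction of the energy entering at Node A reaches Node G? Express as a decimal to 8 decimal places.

Product of link efficiencies: 0.09 × 0.19 × 0.06 × 0.11 × 0.18 × 0.15 = 0.00000304722

0.00000305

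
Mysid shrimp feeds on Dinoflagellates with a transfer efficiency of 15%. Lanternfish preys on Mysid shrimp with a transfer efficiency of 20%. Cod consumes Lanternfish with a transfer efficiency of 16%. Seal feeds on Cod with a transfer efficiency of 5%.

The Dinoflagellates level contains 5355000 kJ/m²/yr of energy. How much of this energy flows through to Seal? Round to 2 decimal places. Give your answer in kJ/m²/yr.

1285.20 kJ/m²/yr

Mysid shrimp: 5355000 × 0.15 = 803250 kJ/m²/yr
Lanternfish: 803250 × 0.2 = 160650 kJ/m²/yr
Cod: 160650 × 0.16 = 25704 kJ/m²/yr
Seal: 25704 × 0.05 = 1285.2 kJ/m²/yr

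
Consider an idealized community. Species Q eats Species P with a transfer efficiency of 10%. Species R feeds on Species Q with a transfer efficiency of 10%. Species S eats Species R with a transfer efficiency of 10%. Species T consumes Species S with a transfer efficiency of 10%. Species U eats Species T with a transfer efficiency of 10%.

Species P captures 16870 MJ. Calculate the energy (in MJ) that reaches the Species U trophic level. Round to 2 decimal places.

Species Q: 16870 × 0.1 = 1687 MJ
Species R: 1687 × 0.1 = 168.7 MJ
Species S: 168.7 × 0.1 = 16.87 MJ
Species T: 16.87 × 0.1 = 1.687 MJ
Species U: 1.687 × 0.1 = 0.1687 MJ

0.17 MJ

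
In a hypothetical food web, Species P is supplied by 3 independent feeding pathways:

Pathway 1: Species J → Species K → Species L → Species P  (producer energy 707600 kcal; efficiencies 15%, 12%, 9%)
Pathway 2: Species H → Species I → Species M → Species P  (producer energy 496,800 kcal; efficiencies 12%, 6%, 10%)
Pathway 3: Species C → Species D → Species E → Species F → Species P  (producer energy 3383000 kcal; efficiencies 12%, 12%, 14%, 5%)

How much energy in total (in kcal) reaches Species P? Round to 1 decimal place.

Pathway 1: 707600 × 0.15 × 0.12 × 0.09 = 1146.312 kcal
Pathway 2: 496800 × 0.12 × 0.06 × 0.1 = 357.696 kcal
Pathway 3: 3383000 × 0.12 × 0.12 × 0.14 × 0.05 = 341.0064 kcal
Total at Species P: 1146.312 + 357.696 + 341.0064 = 1845.0144 kcal

1845.0 kcal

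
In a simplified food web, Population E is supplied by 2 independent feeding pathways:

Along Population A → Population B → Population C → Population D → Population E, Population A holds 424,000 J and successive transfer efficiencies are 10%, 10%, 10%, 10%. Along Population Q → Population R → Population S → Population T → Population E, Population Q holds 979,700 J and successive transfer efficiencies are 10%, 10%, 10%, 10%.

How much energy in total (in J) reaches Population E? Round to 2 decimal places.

Via Population A: 424000 × 0.1 × 0.1 × 0.1 × 0.1 = 42.4 J
Via Population Q: 979700 × 0.1 × 0.1 × 0.1 × 0.1 = 97.97 J
Total at Population E: 42.4 + 97.97 = 140.37 J

140.37 J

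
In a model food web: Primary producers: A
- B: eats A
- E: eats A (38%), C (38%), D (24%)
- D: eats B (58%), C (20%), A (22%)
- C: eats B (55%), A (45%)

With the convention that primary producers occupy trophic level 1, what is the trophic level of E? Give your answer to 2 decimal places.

B: 1 + 1 = 2
C: 1 + (0.55×2 + 0.45×1) = 2.55
D: 1 + (0.58×2 + 0.2×2.55 + 0.22×1) = 2.89
E: 1 + (0.38×1 + 0.38×2.55 + 0.24×2.89) = 3.0426

3.04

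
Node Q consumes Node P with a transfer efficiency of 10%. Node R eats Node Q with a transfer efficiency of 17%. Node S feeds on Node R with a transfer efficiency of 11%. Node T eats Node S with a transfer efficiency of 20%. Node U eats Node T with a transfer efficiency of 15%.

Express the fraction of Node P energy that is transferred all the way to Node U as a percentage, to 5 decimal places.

0.00561%

Product of link efficiencies: 0.1 × 0.17 × 0.11 × 0.2 × 0.15 = 0.0000561
As a percentage: 0.0000561 × 100 = 0.00561%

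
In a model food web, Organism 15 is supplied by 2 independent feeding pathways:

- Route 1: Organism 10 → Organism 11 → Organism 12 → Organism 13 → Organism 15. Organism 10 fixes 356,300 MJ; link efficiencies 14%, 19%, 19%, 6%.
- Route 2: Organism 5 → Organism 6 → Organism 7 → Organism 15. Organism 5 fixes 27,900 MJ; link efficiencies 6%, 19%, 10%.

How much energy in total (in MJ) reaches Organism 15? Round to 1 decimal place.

Route 1: 356300 × 0.14 × 0.19 × 0.19 × 0.06 = 108.044412 MJ
Route 2: 27900 × 0.06 × 0.19 × 0.1 = 31.806 MJ
Total at Organism 15: 108.044412 + 31.806 = 139.850412 MJ

139.9 MJ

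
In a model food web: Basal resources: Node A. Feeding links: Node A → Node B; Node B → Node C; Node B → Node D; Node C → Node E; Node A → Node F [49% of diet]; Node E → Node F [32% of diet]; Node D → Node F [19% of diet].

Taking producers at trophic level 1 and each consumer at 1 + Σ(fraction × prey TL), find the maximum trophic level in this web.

4

Node B: 1 + 1 = 2
Node C: 1 + 2 = 3
Node D: 1 + 2 = 3
Node E: 1 + 3 = 4
Node F: 1 + (0.49×1 + 0.32×4 + 0.19×3) = 3.34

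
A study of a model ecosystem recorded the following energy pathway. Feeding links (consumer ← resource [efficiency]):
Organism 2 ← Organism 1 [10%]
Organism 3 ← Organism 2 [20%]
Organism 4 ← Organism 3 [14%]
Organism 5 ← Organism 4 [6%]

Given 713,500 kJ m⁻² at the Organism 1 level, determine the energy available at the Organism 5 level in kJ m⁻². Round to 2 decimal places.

119.87 kJ m⁻²

Organism 2: 713500 × 0.1 = 71350 kJ m⁻²
Organism 3: 71350 × 0.2 = 14270 kJ m⁻²
Organism 4: 14270 × 0.14 = 1997.8 kJ m⁻²
Organism 5: 1997.8 × 0.06 = 119.868 kJ m⁻²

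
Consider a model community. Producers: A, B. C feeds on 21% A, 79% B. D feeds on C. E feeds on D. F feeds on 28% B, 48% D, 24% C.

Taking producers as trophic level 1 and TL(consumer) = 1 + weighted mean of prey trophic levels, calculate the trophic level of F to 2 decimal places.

3.20

C: 1 + (0.21×1 + 0.79×1) = 2
D: 1 + 2 = 3
E: 1 + 3 = 4
F: 1 + (0.28×1 + 0.48×3 + 0.24×2) = 3.2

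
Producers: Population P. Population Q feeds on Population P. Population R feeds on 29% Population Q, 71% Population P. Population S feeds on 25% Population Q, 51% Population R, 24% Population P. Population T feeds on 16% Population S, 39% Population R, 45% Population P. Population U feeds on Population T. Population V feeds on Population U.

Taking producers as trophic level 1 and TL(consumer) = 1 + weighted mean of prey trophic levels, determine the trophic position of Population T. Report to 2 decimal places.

Population Q: 1 + 1 = 2
Population R: 1 + (0.29×2 + 0.71×1) = 2.29
Population S: 1 + (0.25×2 + 0.51×2.29 + 0.24×1) = 2.9079
Population T: 1 + (0.16×2.9079 + 0.39×2.29 + 0.45×1) = 2.808364
Population U: 1 + 2.808364 = 3.808364
Population V: 1 + 3.808364 = 4.808364

2.81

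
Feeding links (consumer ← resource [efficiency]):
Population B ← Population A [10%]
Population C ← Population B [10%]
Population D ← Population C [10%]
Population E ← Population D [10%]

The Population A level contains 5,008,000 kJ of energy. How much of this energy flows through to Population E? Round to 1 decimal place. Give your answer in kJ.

500.8 kJ

Population B: 5008000 × 0.1 = 500800 kJ
Population C: 500800 × 0.1 = 50080 kJ
Population D: 50080 × 0.1 = 5008 kJ
Population E: 5008 × 0.1 = 500.8 kJ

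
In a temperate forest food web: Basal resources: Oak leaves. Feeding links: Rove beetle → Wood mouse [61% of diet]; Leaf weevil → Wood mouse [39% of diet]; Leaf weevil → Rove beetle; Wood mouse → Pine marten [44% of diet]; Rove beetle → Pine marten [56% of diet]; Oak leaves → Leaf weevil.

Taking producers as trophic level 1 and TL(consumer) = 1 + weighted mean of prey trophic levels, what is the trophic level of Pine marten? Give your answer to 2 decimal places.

4.27

Leaf weevil: 1 + 1 = 2
Rove beetle: 1 + 2 = 3
Wood mouse: 1 + (0.39×2 + 0.61×3) = 3.61
Pine marten: 1 + (0.56×3 + 0.44×3.61) = 4.2684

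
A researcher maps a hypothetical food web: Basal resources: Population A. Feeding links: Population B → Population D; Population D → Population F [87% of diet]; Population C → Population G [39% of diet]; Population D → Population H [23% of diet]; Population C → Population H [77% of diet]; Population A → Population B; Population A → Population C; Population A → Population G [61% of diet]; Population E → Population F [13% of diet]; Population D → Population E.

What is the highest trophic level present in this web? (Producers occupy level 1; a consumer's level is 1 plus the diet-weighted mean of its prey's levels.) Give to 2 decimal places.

4.13

Population B: 1 + 1 = 2
Population C: 1 + 1 = 2
Population D: 1 + 2 = 3
Population E: 1 + 3 = 4
Population F: 1 + (0.87×3 + 0.13×4) = 4.13
Population G: 1 + (0.39×2 + 0.61×1) = 2.39
Population H: 1 + (0.77×2 + 0.23×3) = 3.23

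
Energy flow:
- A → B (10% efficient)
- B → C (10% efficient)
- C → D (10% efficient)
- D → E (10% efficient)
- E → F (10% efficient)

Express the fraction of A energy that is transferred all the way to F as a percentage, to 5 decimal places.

0.00100%

Product of link efficiencies: 0.1 × 0.1 × 0.1 × 0.1 × 0.1 = 0.00001
As a percentage: 0.00001 × 100 = 0.00100%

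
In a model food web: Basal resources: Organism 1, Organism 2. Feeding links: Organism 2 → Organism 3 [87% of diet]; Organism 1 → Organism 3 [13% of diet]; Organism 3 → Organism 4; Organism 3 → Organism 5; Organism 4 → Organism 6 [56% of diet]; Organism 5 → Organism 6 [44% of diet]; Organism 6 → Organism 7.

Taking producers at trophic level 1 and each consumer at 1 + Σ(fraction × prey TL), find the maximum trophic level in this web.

Organism 3: 1 + (0.87×1 + 0.13×1) = 2
Organism 4: 1 + 2 = 3
Organism 5: 1 + 2 = 3
Organism 6: 1 + (0.56×3 + 0.44×3) = 4
Organism 7: 1 + 4 = 5

5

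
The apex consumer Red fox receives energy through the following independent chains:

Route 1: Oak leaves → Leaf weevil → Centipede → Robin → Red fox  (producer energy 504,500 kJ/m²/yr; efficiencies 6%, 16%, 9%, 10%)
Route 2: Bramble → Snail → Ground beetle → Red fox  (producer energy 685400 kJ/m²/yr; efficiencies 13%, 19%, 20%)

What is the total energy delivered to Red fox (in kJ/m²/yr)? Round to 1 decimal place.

Route 1: 504500 × 0.06 × 0.16 × 0.09 × 0.1 = 43.5888 kJ/m²/yr
Route 2: 685400 × 0.13 × 0.19 × 0.2 = 3385.876 kJ/m²/yr
Total at Red fox: 43.5888 + 3385.876 = 3429.4648 kJ/m²/yr

3429.5 kJ/m²/yr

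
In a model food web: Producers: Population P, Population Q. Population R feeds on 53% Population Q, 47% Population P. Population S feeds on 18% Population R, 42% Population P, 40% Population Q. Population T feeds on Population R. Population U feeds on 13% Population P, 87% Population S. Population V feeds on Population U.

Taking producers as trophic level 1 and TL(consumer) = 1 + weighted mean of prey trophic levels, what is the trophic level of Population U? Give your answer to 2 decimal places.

Population R: 1 + (0.53×1 + 0.47×1) = 2
Population S: 1 + (0.18×2 + 0.42×1 + 0.4×1) = 2.18
Population T: 1 + 2 = 3
Population U: 1 + (0.13×1 + 0.87×2.18) = 3.0266
Population V: 1 + 3.0266 = 4.0266

3.03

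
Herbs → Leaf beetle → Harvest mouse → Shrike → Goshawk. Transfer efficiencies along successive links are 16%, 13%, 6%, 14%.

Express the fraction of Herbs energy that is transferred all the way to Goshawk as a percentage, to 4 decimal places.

0.0175%

Product of link efficiencies: 0.16 × 0.13 × 0.06 × 0.14 = 0.00017472
As a percentage: 0.00017472 × 100 = 0.0175%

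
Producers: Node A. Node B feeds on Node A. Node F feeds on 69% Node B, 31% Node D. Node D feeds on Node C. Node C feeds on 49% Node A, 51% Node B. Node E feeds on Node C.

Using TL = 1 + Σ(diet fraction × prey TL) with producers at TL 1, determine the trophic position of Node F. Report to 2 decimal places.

Node B: 1 + 1 = 2
Node C: 1 + (0.49×1 + 0.51×2) = 2.51
Node D: 1 + 2.51 = 3.51
Node E: 1 + 2.51 = 3.51
Node F: 1 + (0.69×2 + 0.31×3.51) = 3.4681

3.47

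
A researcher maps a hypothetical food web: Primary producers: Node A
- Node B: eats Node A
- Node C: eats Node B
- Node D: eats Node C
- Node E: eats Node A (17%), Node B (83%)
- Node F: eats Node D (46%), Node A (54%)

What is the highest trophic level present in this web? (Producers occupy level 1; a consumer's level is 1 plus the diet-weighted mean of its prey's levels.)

Node B: 1 + 1 = 2
Node C: 1 + 2 = 3
Node D: 1 + 3 = 4
Node E: 1 + (0.17×1 + 0.83×2) = 2.83
Node F: 1 + (0.46×4 + 0.54×1) = 3.38

4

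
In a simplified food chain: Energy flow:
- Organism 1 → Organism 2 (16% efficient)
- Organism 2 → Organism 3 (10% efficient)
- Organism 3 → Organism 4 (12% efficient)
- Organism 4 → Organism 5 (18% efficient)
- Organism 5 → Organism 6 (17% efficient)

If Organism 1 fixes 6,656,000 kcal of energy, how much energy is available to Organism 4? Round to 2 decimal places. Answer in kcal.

12779.52 kcal

Organism 2: 6656000 × 0.16 = 1064960 kcal
Organism 3: 1064960 × 0.1 = 106496 kcal
Organism 4: 106496 × 0.12 = 12779.52 kcal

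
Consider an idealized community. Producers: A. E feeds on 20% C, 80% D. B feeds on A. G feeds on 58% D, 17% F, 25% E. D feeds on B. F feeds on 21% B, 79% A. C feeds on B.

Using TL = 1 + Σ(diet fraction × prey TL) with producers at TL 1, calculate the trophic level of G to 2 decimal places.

4.12

B: 1 + 1 = 2
C: 1 + 2 = 3
D: 1 + 2 = 3
E: 1 + (0.2×3 + 0.8×3) = 4
F: 1 + (0.21×2 + 0.79×1) = 2.21
G: 1 + (0.58×3 + 0.17×2.21 + 0.25×4) = 4.1157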